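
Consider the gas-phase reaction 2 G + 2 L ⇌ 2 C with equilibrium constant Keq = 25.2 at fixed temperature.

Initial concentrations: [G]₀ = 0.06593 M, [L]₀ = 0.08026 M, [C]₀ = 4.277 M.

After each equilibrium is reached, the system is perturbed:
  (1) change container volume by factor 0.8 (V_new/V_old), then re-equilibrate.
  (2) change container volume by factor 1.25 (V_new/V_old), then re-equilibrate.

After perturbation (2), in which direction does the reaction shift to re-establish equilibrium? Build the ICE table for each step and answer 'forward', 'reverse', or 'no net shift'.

Q₀ = 6.5330e+05 vs Keq = 25.2 ⇒ Q>K, reverse
Step 1:
                  G         L         C
  Initial   0.06593   0.08026     4.277
  Change     0.7635    0.7635   -0.7635
  Equil      0.8295    0.8438     3.513
  solve Keq expr → x = -0.3818; check Q = 25.2
Then change container volume by factor 0.8 (V_new/V_old).
Step 2:
                  G         L         C
  Initial     1.037     1.055     4.392
  Change   -0.09983  -0.09983   0.09983
  Equil       0.937    0.9549     4.492
  solve Keq expr → x = 0.04991; check Q = 25.2
Then change container volume by factor 1.25 (V_new/V_old).
Step 3:
                  G         L         C
  Initial    0.7496    0.7639     3.593
  Change    0.07986   0.07986  -0.07986
  Equil      0.8295    0.8438     3.513
  solve Keq expr → x = -0.03993; check Q = 25.2

Direction: reverse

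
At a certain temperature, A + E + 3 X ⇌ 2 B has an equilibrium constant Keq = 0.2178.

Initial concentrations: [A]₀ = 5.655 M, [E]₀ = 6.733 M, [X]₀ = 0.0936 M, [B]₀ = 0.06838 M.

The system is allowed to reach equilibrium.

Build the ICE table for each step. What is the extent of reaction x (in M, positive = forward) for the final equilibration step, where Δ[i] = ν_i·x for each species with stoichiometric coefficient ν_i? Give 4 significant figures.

Q₀ = 0.1498 vs Keq = 0.2178 ⇒ Q<K, forward
Step 1:
                   A          E          X          B
  Initial      5.655      6.733     0.0936    0.06838
  Change   -0.002387  -0.002387  -0.007162   0.004774
  Equil        5.653      6.731    0.08644    0.07315
  solve Keq expr → x = 0.002387; check Q = 0.2178

x = 0.002387 M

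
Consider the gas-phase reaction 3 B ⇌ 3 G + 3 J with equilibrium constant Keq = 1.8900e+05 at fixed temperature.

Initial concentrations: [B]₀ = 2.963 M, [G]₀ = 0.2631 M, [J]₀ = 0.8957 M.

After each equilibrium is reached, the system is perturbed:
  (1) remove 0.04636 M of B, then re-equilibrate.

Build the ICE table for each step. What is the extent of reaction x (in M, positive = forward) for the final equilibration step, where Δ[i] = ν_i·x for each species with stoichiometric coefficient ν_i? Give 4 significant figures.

Q₀ = 5.0310e-04 vs Keq = 1.8900e+05 ⇒ Q<K, forward
Step 1:
                  B         G         J
  init        2.963    0.2631    0.8957
  Δ          -2.769     2.769     2.769
  eq         0.1937     3.032     3.665
  solve Keq expr → x = 0.9231; check Q = 1.8900e+05
Then remove 0.04636 M of B.
Step 2:
                  B         G         J
  init       0.1473     3.032     3.665
  Δ         0.04154  -0.04154  -0.04154
  eq         0.1888     2.991     3.623
  solve Keq expr → x = -0.01385; check Q = 1.8900e+05

x = -0.01385 M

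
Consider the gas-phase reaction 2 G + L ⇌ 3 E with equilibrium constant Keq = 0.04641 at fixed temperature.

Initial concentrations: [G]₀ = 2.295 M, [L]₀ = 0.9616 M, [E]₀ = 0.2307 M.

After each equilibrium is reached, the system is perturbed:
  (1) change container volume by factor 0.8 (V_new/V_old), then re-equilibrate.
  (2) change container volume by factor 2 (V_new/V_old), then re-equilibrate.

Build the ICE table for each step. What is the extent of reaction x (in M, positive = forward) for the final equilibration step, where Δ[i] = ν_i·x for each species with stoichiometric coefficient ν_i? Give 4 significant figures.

x = 0 M

Q₀ = 0.002424 vs Keq = 0.04641 ⇒ Q<K, forward
Step 1:
                    G           L           E
  Initial       2.295      0.9616      0.2307
  Change      -0.2163     -0.1082      0.3245
  Equil         2.079      0.8534      0.5552
  solve Keq expr → x = 0.1082; check Q = 0.04641
Then change container volume by factor 0.8 (V_new/V_old).
Step 2:
                    G           L           E
  Initial       2.598       1.067       0.694
  Change            0           0           0
  Equil         2.598       1.067       0.694
  solve Keq expr → x = 0; check Q = 0.04641
Then change container volume by factor 2 (V_new/V_old).
Step 3:
                    G           L           E
  Initial       1.299      0.5334       0.347
  Change            0           0           0
  Equil         1.299      0.5334       0.347
  solve Keq expr → x = 0; check Q = 0.04641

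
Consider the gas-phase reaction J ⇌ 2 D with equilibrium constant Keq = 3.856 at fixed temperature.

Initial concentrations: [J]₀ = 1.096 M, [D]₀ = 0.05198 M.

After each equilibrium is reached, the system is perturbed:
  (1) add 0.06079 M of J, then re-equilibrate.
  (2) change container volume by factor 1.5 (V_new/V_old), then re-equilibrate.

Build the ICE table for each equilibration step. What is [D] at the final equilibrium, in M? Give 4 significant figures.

Q₀ = 0.002465 vs Keq = 3.856 ⇒ Q<K, forward
Step 1:
                   J          D
  I            1.096    0.05198
  C          -0.6383      1.277
  E           0.4577      1.329
  solve Keq expr → x = 0.6383; check Q = 3.856
Then add 0.06079 M of J.
Step 2:
                   J          D
  I           0.5185      1.329
  C         -0.02528    0.05057
  E           0.4932      1.379
  solve Keq expr → x = 0.02528; check Q = 3.856
Then change container volume by factor 1.5 (V_new/V_old).
Step 3:
                   J          D
  I           0.3288     0.9194
  C         -0.05452      0.109
  E           0.2743      1.028
  solve Keq expr → x = 0.05452; check Q = 3.856

[D]_eq = 1.028 M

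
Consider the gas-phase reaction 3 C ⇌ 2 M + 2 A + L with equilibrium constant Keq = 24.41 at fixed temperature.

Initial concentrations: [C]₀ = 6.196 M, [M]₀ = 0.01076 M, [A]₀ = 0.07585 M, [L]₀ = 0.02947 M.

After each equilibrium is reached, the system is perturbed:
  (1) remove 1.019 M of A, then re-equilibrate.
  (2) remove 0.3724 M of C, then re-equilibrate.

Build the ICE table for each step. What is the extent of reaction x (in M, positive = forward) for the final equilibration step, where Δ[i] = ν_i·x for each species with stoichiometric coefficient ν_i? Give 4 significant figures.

x = -0.07784 M

Q₀ = 8.2524e-11 vs Keq = 24.41 ⇒ Q<K, forward
Step 1:
                  C         M         A         L
  Initial     6.196   0.01076   0.07585   0.02947
  Change     -4.466     2.977     2.977     1.489
  Equil        1.73     2.988     3.053     1.518
  solve Keq expr → x = 1.489; check Q = 24.41
Then remove 1.019 M of A.
Step 2:
                  C         M         A         L
  Initial      1.73     2.988     2.034     1.518
  Change    -0.2575    0.1716    0.1716   0.08582
  Equil       1.472      3.16     2.206     1.604
  solve Keq expr → x = 0.08582; check Q = 24.41
Then remove 0.3724 M of C.
Step 3:
                  C         M         A         L
  Initial       1.1      3.16     2.206     1.604
  Change     0.2335   -0.1557   -0.1557  -0.07784
  Equil       1.334     3.004      2.05     1.526
  solve Keq expr → x = -0.07784; check Q = 24.41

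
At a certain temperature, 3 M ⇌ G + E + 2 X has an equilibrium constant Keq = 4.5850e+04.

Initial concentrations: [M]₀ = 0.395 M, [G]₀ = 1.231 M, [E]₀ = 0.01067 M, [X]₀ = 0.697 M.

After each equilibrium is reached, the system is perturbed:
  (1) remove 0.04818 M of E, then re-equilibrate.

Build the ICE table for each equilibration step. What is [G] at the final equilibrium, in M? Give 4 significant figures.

[G]_eq = 1.358 M

Q₀ = 0.1035 vs Keq = 4.5850e+04 ⇒ Q<K, forward
Step 1:
                   M          G          E          X
  I            0.395      1.231    0.01067      0.697
  C          -0.3796     0.1265     0.1265     0.2531
  E          0.01542      1.358     0.1372     0.9501
  solve Keq expr → x = 0.1265; check Q = 4.5850e+04
Then remove 0.04818 M of E.
Step 2:
                   M          G          E          X
  I          0.01542      1.358    0.08902     0.9501
  C        -0.002022 6.7405e-04 6.7405e-04   0.001348
  E           0.0134      1.358    0.08969     0.9514
  solve Keq expr → x = 6.7405e-04; check Q = 4.5850e+04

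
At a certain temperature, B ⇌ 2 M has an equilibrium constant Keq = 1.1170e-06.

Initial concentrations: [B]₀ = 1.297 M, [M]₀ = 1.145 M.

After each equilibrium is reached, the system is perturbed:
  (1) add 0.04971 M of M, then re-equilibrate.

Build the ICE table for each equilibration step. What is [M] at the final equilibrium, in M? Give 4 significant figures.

[M]_eq = 0.001454 M

Q₀ = 1.011 vs Keq = 1.1170e-06 ⇒ Q>K, reverse
Step 1:
                   B          M
  I            1.297      1.145
  C           0.5718     -1.144
  E            1.869   0.001445
  solve Keq expr → x = -0.5718; check Q = 1.1170e-06
Then add 0.04971 M of M.
Step 2:
                   B          M
  I            1.869    0.05115
  C          0.02485    -0.0497
  E            1.894   0.001454
  solve Keq expr → x = -0.02485; check Q = 1.1170e-06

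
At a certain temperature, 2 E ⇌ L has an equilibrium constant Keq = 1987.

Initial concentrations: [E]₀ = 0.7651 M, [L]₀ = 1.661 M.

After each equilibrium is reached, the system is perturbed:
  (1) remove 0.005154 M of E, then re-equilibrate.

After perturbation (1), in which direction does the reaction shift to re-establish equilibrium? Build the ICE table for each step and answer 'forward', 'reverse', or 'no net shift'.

Direction: reverse

Q₀ = 2.837 vs Keq = 1987 ⇒ Q<K, forward
Step 1:
                   E          L
  Initial     0.7651      1.661
  Change     -0.7332     0.3666
  Equil      0.03194      2.028
  solve Keq expr → x = 0.3666; check Q = 1987
Then remove 0.005154 M of E.
Step 2:
                   E          L
  Initial    0.02679      2.028
  Change    0.005134  -0.002567
  Equil      0.03192      2.025
  solve Keq expr → x = -0.002567; check Q = 1987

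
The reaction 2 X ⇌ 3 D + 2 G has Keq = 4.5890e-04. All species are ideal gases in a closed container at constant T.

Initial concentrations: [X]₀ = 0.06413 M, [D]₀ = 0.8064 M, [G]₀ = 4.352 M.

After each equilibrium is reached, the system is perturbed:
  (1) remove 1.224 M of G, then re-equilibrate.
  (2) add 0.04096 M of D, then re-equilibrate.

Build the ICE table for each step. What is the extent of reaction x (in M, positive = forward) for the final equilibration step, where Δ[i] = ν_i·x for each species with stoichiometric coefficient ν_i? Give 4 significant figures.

x = -0.0133 M

Q₀ = 2415 vs Keq = 4.5890e-04 ⇒ Q>K, reverse
Step 1:
                  X         D         G
  init      0.06413    0.8064     4.352
  Δ          0.5229   -0.7843   -0.5229
  eq          0.587   0.02209     3.829
  solve Keq expr → x = -0.2614; check Q = 4.5890e-04
Then remove 1.224 M of G.
Step 2:
                  X         D         G
  init        0.587   0.02209     2.605
  Δ       -0.004201  0.006301  0.004201
  eq         0.5828   0.02839     2.609
  solve Keq expr → x = 0.0021; check Q = 4.5890e-04
Then add 0.04096 M of D.
Step 3:
                  X         D         G
  init       0.5828   0.06935     2.609
  Δ          0.0266   -0.0399   -0.0266
  eq         0.6094   0.02945     2.583
  solve Keq expr → x = -0.0133; check Q = 4.5890e-04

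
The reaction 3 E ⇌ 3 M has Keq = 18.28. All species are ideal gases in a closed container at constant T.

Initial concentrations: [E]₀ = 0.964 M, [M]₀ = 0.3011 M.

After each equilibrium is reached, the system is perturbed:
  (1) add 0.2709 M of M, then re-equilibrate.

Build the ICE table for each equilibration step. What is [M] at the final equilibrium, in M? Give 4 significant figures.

Q₀ = 0.03047 vs Keq = 18.28 ⇒ Q<K, forward
Step 1:
                  E         M
  init        0.964    0.3011
  Δ         -0.6159    0.6159
  eq         0.3481     0.917
  solve Keq expr → x = 0.2053; check Q = 18.28
Then add 0.2709 M of M.
Step 2:
                  E         M
  init       0.3481     1.188
  Δ         0.07454  -0.07454
  eq         0.4226     1.113
  solve Keq expr → x = -0.02485; check Q = 18.28

[M]_eq = 1.113 M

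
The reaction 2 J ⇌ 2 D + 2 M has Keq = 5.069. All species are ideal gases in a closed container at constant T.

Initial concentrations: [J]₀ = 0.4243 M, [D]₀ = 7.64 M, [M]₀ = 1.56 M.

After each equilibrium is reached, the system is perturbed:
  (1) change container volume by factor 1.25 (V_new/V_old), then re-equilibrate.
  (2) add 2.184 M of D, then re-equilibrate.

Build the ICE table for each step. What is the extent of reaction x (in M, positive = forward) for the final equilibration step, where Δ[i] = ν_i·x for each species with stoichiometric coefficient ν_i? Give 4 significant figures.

Q₀ = 789 vs Keq = 5.069 ⇒ Q>K, reverse
Step 1:
                   J          D          M
  init        0.4243       7.64       1.56
  Δ            1.054     -1.054     -1.054
  eq           1.479      6.586     0.5055
  solve Keq expr → x = -0.5272; check Q = 5.069
Then change container volume by factor 1.25 (V_new/V_old).
Step 2:
                   J          D          M
  init         1.183      5.268     0.4044
  Δ         -0.06666    0.06666    0.06666
  eq           1.116      5.335     0.4711
  solve Keq expr → x = 0.03333; check Q = 5.069
Then add 2.184 M of D.
Step 3:
                   J          D          M
  init         1.116      7.519     0.4711
  Δ           0.1015    -0.1015    -0.1015
  eq           1.218      7.418     0.3696
  solve Keq expr → x = -0.05073; check Q = 5.069

x = -0.05073 M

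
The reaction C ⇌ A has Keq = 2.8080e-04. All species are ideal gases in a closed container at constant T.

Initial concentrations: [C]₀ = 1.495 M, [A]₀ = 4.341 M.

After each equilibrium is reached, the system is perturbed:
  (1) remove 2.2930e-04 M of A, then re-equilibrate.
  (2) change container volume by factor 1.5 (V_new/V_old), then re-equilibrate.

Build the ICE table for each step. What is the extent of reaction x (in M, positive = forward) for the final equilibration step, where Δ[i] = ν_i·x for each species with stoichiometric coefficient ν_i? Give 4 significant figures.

Q₀ = 2.904 vs Keq = 2.8080e-04 ⇒ Q>K, reverse
Step 1:
                  C         A
  I           1.495     4.341
  C           4.339    -4.339
  E           5.834  0.001638
  solve Keq expr → x = -4.339; check Q = 2.8080e-04
Then remove 2.2930e-04 M of A.
Step 2:
                  C         A
  I           5.834  0.001409
  C       -2.2924e-04 2.2924e-04
  E           5.834  0.001638
  solve Keq expr → x = 2.2924e-04; check Q = 2.8080e-04
Then change container volume by factor 1.5 (V_new/V_old).
Step 3:
                  C         A
  I           3.889  0.001092
  C               0         0
  E           3.889  0.001092
  solve Keq expr → x = 0; check Q = 2.8080e-04

x = 0 M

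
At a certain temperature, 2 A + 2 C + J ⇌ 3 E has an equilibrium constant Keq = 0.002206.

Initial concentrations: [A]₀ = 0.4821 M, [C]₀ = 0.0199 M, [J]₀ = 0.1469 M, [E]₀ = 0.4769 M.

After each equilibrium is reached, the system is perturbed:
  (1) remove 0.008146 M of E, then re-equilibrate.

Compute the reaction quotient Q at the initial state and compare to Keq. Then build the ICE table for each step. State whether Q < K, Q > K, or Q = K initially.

Q₀ = 8022; Q > K (proceeds reverse)

Q₀ = 8022 vs Keq = 0.002206 ⇒ Q>K, reverse
Step 1:
                    A           C           J           E
  I            0.4821      0.0199      0.1469      0.4769
  C            0.2953      0.2953      0.1477      -0.443
  E            0.7774      0.3152      0.2946     0.03392
  solve Keq expr → x = -0.1477; check Q = 0.002206
Then remove 0.008146 M of E.
Step 2:
                    A           C           J           E
  I            0.7774      0.3152      0.2946     0.02577
  C         -0.005029   -0.005029   -0.002515    0.007544
  E            0.7724      0.3102       0.292     0.03332
  solve Keq expr → x = 0.002515; check Q = 0.002206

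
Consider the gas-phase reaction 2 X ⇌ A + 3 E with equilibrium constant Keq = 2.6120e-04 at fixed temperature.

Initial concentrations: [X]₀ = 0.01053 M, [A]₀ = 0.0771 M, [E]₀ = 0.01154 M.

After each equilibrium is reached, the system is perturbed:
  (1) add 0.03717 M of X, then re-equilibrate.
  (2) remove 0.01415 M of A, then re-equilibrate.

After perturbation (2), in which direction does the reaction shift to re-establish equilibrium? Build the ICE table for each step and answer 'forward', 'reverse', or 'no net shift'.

Direction: forward

Q₀ = 0.001069 vs Keq = 2.6120e-04 ⇒ Q>K, reverse
Step 1:
                    X           A           E
  I           0.01053      0.0771     0.01154
  C          0.002206   -0.001103    -0.00331
  E           0.01274       0.076     0.00823
  solve Keq expr → x = -0.001103; check Q = 2.6120e-04
Then add 0.03717 M of X.
Step 2:
                    X           A           E
  I           0.04991       0.076     0.00823
  C          -0.00672     0.00336     0.01008
  E           0.04319     0.07936     0.01831
  solve Keq expr → x = 0.00336; check Q = 2.6120e-04
Then remove 0.01415 M of A.
Step 3:
                    X           A           E
  I           0.04319     0.06521     0.01831
  C       -6.6893e-04  3.3447e-04    0.001003
  E           0.04252     0.06554     0.01931
  solve Keq expr → x = 3.3447e-04; check Q = 2.6120e-04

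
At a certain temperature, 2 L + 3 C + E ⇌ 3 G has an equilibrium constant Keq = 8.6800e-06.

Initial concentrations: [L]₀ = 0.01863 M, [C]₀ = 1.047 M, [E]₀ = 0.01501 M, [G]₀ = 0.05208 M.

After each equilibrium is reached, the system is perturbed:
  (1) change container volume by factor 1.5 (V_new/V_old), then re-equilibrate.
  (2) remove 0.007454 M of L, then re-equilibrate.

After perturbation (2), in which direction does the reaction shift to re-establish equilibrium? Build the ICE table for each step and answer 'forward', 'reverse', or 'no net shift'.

Direction: reverse

Q₀ = 23.62 vs Keq = 8.6800e-06 ⇒ Q>K, reverse
Step 1:
                  L         C         E         G
  I         0.01863     1.047   0.01501   0.05208
  C         0.03405   0.05107   0.01702  -0.05107
  E         0.05268     1.098   0.03203  0.001007
  solve Keq expr → x = -0.01702; check Q = 8.6800e-06
Then change container volume by factor 1.5 (V_new/V_old).
Step 2:
                  L         C         E         G
  I         0.03512     0.732   0.02136 6.7144e-04
  C       1.4794e-04 2.2190e-04 7.3968e-05 -2.2190e-04
  E         0.03527    0.7323   0.02143 4.4954e-04
  solve Keq expr → x = -7.3968e-05; check Q = 8.6800e-06
Then remove 0.007454 M of L.
Step 3:
                  L         C         E         G
  I         0.02781    0.7323   0.02143 4.4954e-04
  C       4.3500e-05 6.5249e-05 2.1750e-05 -6.5249e-05
  E         0.02786    0.7323   0.02145 3.8429e-04
  solve Keq expr → x = -2.1750e-05; check Q = 8.6800e-06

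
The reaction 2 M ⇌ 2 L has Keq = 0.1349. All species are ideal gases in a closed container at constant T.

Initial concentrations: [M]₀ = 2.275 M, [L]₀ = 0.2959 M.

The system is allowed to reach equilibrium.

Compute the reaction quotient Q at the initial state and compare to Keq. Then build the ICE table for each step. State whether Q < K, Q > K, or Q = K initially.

Q₀ = 0.01692 vs Keq = 0.1349 ⇒ Q<K, forward
Step 1:
                  M         L
  Initial     2.275    0.2959
  Change    -0.3947    0.3947
  Equil        1.88    0.6906
  solve Keq expr → x = 0.1974; check Q = 0.1349

Q₀ = 0.01692; Q < K (proceeds forward)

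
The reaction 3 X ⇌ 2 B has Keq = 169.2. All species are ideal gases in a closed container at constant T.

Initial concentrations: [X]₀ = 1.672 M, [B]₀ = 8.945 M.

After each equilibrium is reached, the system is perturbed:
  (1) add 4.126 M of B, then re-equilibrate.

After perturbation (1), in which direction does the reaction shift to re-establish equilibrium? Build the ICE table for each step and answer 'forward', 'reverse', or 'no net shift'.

Direction: reverse

Q₀ = 17.12 vs Keq = 169.2 ⇒ Q<K, forward
Step 1:
                    X           B
  I             1.672       8.945
  C             -0.86      0.5733
  E             0.812       9.518
  solve Keq expr → x = 0.2867; check Q = 169.2
Then add 4.126 M of B.
Step 2:
                    X           B
  I             0.812       13.64
  C            0.2132     -0.1421
  E             1.025        13.5
  solve Keq expr → x = -0.07105; check Q = 169.2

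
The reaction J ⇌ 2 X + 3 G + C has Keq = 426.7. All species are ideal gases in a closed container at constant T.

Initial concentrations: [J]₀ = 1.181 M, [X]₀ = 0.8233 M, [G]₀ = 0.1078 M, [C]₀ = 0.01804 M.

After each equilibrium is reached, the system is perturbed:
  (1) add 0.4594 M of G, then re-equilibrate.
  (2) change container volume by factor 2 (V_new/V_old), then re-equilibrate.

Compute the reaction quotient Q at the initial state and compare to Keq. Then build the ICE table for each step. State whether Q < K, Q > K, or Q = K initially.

Q₀ = 1.2971e-05; Q < K (proceeds forward)

Q₀ = 1.2971e-05 vs Keq = 426.7 ⇒ Q<K, forward
Step 1:
                   J          X          G          C
  init         1.181     0.8233     0.1078    0.01804
  Δ          -0.8835      1.767       2.65     0.8835
  eq          0.2975       2.59      2.758     0.9015
  solve Keq expr → x = 0.8835; check Q = 426.7
Then add 0.4594 M of G.
Step 2:
                   J          X          G          C
  init        0.2975       2.59      3.218     0.9015
  Δ          0.05324    -0.1065    -0.1597   -0.05324
  eq          0.3507      2.484      3.058     0.8483
  solve Keq expr → x = -0.05324; check Q = 426.7
Then change container volume by factor 2 (V_new/V_old).
Step 3:
                   J          X          G          C
  init        0.1754      1.242      1.529     0.4242
  Δ          -0.1505     0.3009     0.4514     0.1505
  eq          0.0249      1.543       1.98     0.5746
  solve Keq expr → x = 0.1505; check Q = 426.7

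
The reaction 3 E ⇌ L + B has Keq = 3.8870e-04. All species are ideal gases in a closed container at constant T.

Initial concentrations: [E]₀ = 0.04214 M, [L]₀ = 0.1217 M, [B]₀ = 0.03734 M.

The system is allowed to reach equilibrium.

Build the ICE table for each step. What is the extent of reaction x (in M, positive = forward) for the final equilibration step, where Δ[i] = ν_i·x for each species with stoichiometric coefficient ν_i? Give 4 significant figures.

x = -0.03732 M

Q₀ = 60.73 vs Keq = 3.8870e-04 ⇒ Q>K, reverse
Step 1:
                   E          L          B
  I          0.04214     0.1217    0.03734
  C            0.112   -0.03732   -0.03732
  E           0.1541    0.08438 1.6861e-05
  solve Keq expr → x = -0.03732; check Q = 3.8870e-04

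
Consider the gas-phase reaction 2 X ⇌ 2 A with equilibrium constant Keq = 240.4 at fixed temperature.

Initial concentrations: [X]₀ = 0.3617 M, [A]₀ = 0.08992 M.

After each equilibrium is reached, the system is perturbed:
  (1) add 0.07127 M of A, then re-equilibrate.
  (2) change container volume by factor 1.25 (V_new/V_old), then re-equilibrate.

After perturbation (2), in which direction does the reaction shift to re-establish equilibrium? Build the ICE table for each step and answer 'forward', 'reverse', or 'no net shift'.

Q₀ = 0.0618 vs Keq = 240.4 ⇒ Q<K, forward
Step 1:
                   X          A
  I           0.3617    0.08992
  C          -0.3343     0.3343
  E          0.02736     0.4243
  solve Keq expr → x = 0.1672; check Q = 240.4
Then add 0.07127 M of A.
Step 2:
                   X          A
  I          0.02736     0.4955
  C         0.004318  -0.004318
  E          0.03168     0.4912
  solve Keq expr → x = -0.002159; check Q = 240.4
Then change container volume by factor 1.25 (V_new/V_old).
Step 3:
                   X          A
  I          0.02534      0.393
  C                0          0
  E          0.02534      0.393
  solve Keq expr → x = 0; check Q = 240.4

Direction: no net shift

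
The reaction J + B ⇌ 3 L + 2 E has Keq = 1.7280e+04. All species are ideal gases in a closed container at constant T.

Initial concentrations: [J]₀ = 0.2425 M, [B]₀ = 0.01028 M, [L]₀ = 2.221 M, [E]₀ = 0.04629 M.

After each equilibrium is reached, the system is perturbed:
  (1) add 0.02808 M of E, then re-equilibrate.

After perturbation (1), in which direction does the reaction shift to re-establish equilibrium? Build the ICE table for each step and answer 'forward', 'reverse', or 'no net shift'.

Direction: reverse

Q₀ = 9.417 vs Keq = 1.7280e+04 ⇒ Q<K, forward
Step 1:
                   J          B          L          E
  Initial     0.2425    0.01028      2.221    0.04629
  Change    -0.01027   -0.01027     0.0308    0.02053
  Equil       0.2322 1.2706e-05      2.252    0.06682
  solve Keq expr → x = 0.01027; check Q = 1.7280e+04
Then add 0.02808 M of E.
Step 2:
                   J          B          L          E
  Initial     0.2322 1.2706e-05      2.252     0.0949
  Change  1.2905e-05 1.2905e-05 -3.8714e-05 -2.5809e-05
  Equil       0.2322 2.5610e-05      2.252    0.09488
  solve Keq expr → x = -1.2905e-05; check Q = 1.7280e+04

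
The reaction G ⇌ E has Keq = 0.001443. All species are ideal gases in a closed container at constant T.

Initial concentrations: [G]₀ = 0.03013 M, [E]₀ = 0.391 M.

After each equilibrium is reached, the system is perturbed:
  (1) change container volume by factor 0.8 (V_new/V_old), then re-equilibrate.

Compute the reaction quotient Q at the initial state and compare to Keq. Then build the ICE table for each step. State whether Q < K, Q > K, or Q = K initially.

Q₀ = 12.98 vs Keq = 0.001443 ⇒ Q>K, reverse
Step 1:
                  G         E
  init      0.03013     0.391
  Δ          0.3904   -0.3904
  eq         0.4205 6.0681e-04
  solve Keq expr → x = -0.3904; check Q = 0.001443
Then change container volume by factor 0.8 (V_new/V_old).
Step 2:
                  G         E
  init       0.5257 7.5852e-04
  Δ               0         0
  eq         0.5257 7.5852e-04
  solve Keq expr → x = 0; check Q = 0.001443

Q₀ = 12.98; Q > K (proceeds reverse)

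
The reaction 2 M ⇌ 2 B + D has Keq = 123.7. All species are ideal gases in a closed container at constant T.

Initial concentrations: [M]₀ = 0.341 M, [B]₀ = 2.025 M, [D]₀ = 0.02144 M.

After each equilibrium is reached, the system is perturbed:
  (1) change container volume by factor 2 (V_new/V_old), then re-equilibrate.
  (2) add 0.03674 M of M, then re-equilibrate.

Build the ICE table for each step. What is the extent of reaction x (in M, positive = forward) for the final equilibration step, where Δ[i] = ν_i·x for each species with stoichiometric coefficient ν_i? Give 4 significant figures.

Q₀ = 0.7561 vs Keq = 123.7 ⇒ Q<K, forward
Step 1:
                  M         B         D
  init        0.341     2.025   0.02144
  Δ         -0.2609    0.2609    0.1304
  eq         0.0801     2.286    0.1519
  solve Keq expr → x = 0.1304; check Q = 123.7
Then change container volume by factor 2 (V_new/V_old).
Step 2:
                  M         B         D
  init      0.04005     1.143   0.07594
  Δ         -0.0105    0.0105   0.00525
  eq        0.02955     1.153   0.08119
  solve Keq expr → x = 0.00525; check Q = 123.7
Then add 0.03674 M of M.
Step 3:
                  M         B         D
  init      0.06629     1.153   0.08119
  Δ        -0.03295   0.03295   0.01648
  eq        0.03334     1.186   0.09767
  solve Keq expr → x = 0.01648; check Q = 123.7

x = 0.01648 M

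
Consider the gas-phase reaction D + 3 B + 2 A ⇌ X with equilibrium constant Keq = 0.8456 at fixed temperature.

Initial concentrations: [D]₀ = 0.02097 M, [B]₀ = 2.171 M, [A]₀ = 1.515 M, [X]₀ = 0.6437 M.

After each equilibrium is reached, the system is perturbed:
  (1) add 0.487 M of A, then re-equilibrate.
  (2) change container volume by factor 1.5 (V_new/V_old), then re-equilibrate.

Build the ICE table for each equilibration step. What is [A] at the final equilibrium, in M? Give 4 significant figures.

[A]_eq = 1.422 M

Q₀ = 1.307 vs Keq = 0.8456 ⇒ Q>K, reverse
Step 1:
                  D         B         A         X
  init      0.02097     2.171     1.515    0.6437
  Δ        0.009086   0.02726   0.01817 -0.009086
  eq        0.03006     2.198     1.533    0.6346
  solve Keq expr → x = -0.009086; check Q = 0.8456
Then add 0.487 M of A.
Step 2:
                  D         B         A         X
  init      0.03006     2.198      2.02    0.6346
  Δ        -0.01119  -0.03357  -0.02238   0.01119
  eq        0.01886     2.165     1.998    0.6458
  solve Keq expr → x = 0.01119; check Q = 0.8456
Then change container volume by factor 1.5 (V_new/V_old).
Step 3:
                  D         B         A         X
  init      0.01258     1.443     1.332    0.4305
  Δ         0.04488    0.1346   0.08976  -0.04488
  eq        0.05746     1.578     1.422    0.3857
  solve Keq expr → x = -0.04488; check Q = 0.8456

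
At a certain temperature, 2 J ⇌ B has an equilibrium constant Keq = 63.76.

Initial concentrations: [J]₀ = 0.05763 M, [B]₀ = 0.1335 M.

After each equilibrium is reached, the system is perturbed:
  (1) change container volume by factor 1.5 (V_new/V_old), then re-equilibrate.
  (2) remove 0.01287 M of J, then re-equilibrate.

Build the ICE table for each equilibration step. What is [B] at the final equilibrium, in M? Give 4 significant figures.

Q₀ = 40.2 vs Keq = 63.76 ⇒ Q<K, forward
Step 1:
                   J          B
  init       0.05763     0.1335
  Δ         -0.01094   0.005472
  eq         0.04669      0.139
  solve Keq expr → x = 0.005472; check Q = 63.76
Then change container volume by factor 1.5 (V_new/V_old).
Step 2:
                   J          B
  init       0.03112    0.09265
  Δ         0.006337  -0.003169
  eq         0.03746    0.08948
  solve Keq expr → x = -0.003169; check Q = 63.76
Then remove 0.01287 M of J.
Step 3:
                   J          B
  init       0.02459    0.08948
  Δ          0.01163  -0.005816
  eq         0.03622    0.08366
  solve Keq expr → x = -0.005816; check Q = 63.76

[B]_eq = 0.08366 M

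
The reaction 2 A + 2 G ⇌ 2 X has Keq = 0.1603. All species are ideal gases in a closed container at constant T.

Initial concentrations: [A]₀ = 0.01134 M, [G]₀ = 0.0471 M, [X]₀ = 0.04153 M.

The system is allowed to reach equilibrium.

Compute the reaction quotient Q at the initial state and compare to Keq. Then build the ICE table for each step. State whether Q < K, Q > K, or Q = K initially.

Q₀ = 6046; Q > K (proceeds reverse)

Q₀ = 6046 vs Keq = 0.1603 ⇒ Q>K, reverse
Step 1:
                   A          G          X
  Initial    0.01134     0.0471    0.04153
  Change     0.03975    0.03975   -0.03975
  Equil      0.05109    0.08685   0.001777
  solve Keq expr → x = -0.01988; check Q = 0.1603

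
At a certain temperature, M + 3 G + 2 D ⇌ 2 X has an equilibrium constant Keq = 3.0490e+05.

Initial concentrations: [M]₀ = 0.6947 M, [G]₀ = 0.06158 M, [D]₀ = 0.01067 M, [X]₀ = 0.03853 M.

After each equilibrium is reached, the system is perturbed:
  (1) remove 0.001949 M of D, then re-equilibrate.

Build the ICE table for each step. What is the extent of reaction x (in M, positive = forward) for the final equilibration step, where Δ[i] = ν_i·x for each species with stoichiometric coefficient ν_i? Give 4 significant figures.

x = -6.8406e-04 M

Q₀ = 8.0381e+04 vs Keq = 3.0490e+05 ⇒ Q<K, forward
Step 1:
                  M         G         D         X
  Initial    0.6947   0.06158   0.01067   0.03853
  Change  -0.001865 -0.005594 -0.003729  0.003729
  Equil      0.6928   0.05599  0.006941   0.04226
  solve Keq expr → x = 0.001865; check Q = 3.0490e+05
Then remove 0.001949 M of D.
Step 2:
                  M         G         D         X
  Initial    0.6928   0.05599  0.004992   0.04226
  Change  6.8406e-04  0.002052  0.001368 -0.001368
  Equil      0.6935   0.05804   0.00636   0.04089
  solve Keq expr → x = -6.8406e-04; check Q = 3.0490e+05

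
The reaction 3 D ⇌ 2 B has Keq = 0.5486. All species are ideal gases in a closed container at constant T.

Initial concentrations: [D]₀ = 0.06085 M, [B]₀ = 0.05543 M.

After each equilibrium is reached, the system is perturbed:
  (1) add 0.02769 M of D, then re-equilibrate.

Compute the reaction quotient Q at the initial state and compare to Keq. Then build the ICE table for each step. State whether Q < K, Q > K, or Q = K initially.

Q₀ = 13.64; Q > K (proceeds reverse)

Q₀ = 13.64 vs Keq = 0.5486 ⇒ Q>K, reverse
Step 1:
                    D           B
  Initial     0.06085     0.05543
  Change      0.04492    -0.02995
  Equil        0.1058     0.02548
  solve Keq expr → x = -0.01497; check Q = 0.5486
Then add 0.02769 M of D.
Step 2:
                    D           B
  Initial      0.1335     0.02548
  Change    -0.009986    0.006658
  Equil        0.1235     0.03214
  solve Keq expr → x = 0.003329; check Q = 0.5486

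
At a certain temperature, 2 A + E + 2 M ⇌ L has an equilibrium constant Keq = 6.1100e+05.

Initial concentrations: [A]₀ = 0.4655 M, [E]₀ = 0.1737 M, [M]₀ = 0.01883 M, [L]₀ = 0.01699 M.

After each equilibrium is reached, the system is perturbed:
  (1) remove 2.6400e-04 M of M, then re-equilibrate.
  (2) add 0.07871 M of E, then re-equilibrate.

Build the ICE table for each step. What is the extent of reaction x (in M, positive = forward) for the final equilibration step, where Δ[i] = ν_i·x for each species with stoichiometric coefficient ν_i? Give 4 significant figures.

x = 9.8672e-05 M

Q₀ = 1273 vs Keq = 6.1100e+05 ⇒ Q<K, forward
Step 1:
                    A           E           M           L
  I            0.4655      0.1737     0.01883     0.01699
  C           -0.0177   -0.008849     -0.0177    0.008849
  E            0.4478      0.1649    0.001131     0.02584
  solve Keq expr → x = 0.008849; check Q = 6.1100e+05
Then remove 2.6400e-04 M of M.
Step 2:
                    A           E           M           L
  I            0.4478      0.1649  8.6707e-04     0.02584
  C        2.6005e-04  1.3003e-04  2.6005e-04 -1.3003e-04
  E            0.4481       0.165    0.001127     0.02571
  solve Keq expr → x = -1.3003e-04; check Q = 6.1100e+05
Then add 0.07871 M of E.
Step 3:
                    A           E           M           L
  I            0.4481      0.2437    0.001127     0.02571
  C       -1.9734e-04 -9.8672e-05 -1.9734e-04  9.8672e-05
  E            0.4479      0.2436  9.2978e-04     0.02581
  solve Keq expr → x = 9.8672e-05; check Q = 6.1100e+05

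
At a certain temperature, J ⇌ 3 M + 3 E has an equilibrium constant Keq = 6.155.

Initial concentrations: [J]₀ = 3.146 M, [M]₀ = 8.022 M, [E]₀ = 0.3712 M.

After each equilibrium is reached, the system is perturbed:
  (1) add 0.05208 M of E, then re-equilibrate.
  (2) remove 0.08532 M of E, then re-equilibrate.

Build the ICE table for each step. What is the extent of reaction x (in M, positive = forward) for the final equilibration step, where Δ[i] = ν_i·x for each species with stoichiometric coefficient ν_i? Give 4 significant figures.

Q₀ = 8.393 vs Keq = 6.155 ⇒ Q>K, reverse
Step 1:
                  J         M         E
  Initial     3.146     8.022    0.3712
  Change    0.01153   -0.0346   -0.0346
  Equil       3.158     7.987    0.3366
  solve Keq expr → x = -0.01153; check Q = 6.155
Then add 0.05208 M of E.
Step 2:
                  J         M         E
  Initial     3.158     7.987    0.3887
  Change    0.01647   -0.0494   -0.0494
  Equil       3.174     7.938    0.3393
  solve Keq expr → x = -0.01647; check Q = 6.155
Then remove 0.08532 M of E.
Step 3:
                  J         M         E
  Initial     3.174     7.938     0.254
  Change   -0.02698   0.08094   0.08094
  Equil       3.147     8.019    0.3349
  solve Keq expr → x = 0.02698; check Q = 6.155

x = 0.02698 M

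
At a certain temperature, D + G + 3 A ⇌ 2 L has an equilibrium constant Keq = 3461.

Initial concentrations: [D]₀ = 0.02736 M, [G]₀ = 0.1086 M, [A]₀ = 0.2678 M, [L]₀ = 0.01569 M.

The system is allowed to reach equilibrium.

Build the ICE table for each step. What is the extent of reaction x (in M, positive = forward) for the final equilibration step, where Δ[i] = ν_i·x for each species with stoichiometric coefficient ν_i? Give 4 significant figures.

Q₀ = 4.314 vs Keq = 3461 ⇒ Q<K, forward
Step 1:
                    D           G           A           L
  I           0.02736      0.1086      0.2678     0.01569
  C          -0.02522    -0.02522    -0.07567     0.05045
  E          0.002137     0.08338      0.1921     0.06614
  solve Keq expr → x = 0.02522; check Q = 3461

x = 0.02522 M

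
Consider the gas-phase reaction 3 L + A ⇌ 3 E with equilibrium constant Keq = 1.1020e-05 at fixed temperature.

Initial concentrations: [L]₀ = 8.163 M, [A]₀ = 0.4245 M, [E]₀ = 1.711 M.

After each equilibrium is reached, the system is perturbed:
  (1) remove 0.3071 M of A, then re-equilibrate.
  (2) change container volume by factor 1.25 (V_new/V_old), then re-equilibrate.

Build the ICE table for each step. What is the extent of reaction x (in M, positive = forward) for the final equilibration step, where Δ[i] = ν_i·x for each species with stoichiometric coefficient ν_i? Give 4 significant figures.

x = -0.003365 M

Q₀ = 0.02169 vs Keq = 1.1020e-05 ⇒ Q>K, reverse
Step 1:
                   L          A          E
  Initial      8.163     0.4245      1.711
  Change       1.501     0.5005     -1.501
  Equil        9.664      0.925     0.2095
  solve Keq expr → x = -0.5005; check Q = 1.1020e-05
Then remove 0.3071 M of A.
Step 2:
                   L          A          E
  Initial      9.664     0.6179     0.2095
  Change     0.02507   0.008357   -0.02507
  Equil         9.69     0.6262     0.1845
  solve Keq expr → x = -0.008357; check Q = 1.1020e-05
Then change container volume by factor 1.25 (V_new/V_old).
Step 3:
                   L          A          E
  Initial      7.752      0.501     0.1476
  Change     0.01009   0.003365   -0.01009
  Equil        7.762     0.5044     0.1375
  solve Keq expr → x = -0.003365; check Q = 1.1020e-05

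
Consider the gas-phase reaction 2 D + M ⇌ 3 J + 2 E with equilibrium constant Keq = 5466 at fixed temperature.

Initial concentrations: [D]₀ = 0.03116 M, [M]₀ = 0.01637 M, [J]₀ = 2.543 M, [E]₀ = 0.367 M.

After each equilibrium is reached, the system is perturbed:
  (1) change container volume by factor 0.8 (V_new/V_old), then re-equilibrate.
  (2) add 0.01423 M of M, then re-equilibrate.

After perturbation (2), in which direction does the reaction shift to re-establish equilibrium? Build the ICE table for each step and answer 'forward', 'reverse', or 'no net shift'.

Q₀ = 1.3936e+05 vs Keq = 5466 ⇒ Q>K, reverse
Step 1:
                  D         M         J         E
  Initial   0.03116   0.01637     2.543     0.367
  Change    0.05031   0.02516  -0.07547  -0.05031
  Equil     0.08147   0.04153     2.468    0.3167
  solve Keq expr → x = -0.02516; check Q = 5466
Then change container volume by factor 0.8 (V_new/V_old).
Step 2:
                  D         M         J         E
  Initial    0.1018   0.05191     3.084    0.3959
  Change    0.01307  0.006534   -0.0196  -0.01307
  Equil      0.1149   0.05844     3.065    0.3828
  solve Keq expr → x = -0.006534; check Q = 5466
Then add 0.01423 M of M.
Step 3:
                  D         M         J         E
  Initial    0.1149   0.07267     3.065    0.3828
  Change  -0.006887 -0.003444   0.01033  0.006887
  Equil       0.108   0.06923     3.075    0.3897
  solve Keq expr → x = 0.003444; check Q = 5466

Direction: forward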